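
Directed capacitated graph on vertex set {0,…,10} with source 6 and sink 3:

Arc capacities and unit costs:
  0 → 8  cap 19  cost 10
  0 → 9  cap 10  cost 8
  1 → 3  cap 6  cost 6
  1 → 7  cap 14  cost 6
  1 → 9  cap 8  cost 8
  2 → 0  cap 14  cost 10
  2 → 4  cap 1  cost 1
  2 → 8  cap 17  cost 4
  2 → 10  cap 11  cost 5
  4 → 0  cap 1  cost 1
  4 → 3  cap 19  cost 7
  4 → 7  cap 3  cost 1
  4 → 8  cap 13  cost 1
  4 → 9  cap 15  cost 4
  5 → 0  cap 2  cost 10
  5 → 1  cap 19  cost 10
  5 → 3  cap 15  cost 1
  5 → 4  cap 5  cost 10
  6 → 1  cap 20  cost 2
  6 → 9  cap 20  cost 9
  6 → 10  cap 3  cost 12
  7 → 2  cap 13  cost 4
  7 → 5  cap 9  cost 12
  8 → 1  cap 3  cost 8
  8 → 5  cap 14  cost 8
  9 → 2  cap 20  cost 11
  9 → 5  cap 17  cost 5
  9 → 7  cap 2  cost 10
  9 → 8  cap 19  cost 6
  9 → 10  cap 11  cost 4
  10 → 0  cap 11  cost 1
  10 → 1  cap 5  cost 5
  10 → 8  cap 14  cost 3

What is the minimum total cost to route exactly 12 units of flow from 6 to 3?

Minimum cost for 12 units: 138

shortest-cost path #1: 6→1→3 push 6 @ unit cost 8 (adds 48)
shortest-cost path #2: 6→9→5→3 push 6 @ unit cost 15 (adds 90)
total cost = 138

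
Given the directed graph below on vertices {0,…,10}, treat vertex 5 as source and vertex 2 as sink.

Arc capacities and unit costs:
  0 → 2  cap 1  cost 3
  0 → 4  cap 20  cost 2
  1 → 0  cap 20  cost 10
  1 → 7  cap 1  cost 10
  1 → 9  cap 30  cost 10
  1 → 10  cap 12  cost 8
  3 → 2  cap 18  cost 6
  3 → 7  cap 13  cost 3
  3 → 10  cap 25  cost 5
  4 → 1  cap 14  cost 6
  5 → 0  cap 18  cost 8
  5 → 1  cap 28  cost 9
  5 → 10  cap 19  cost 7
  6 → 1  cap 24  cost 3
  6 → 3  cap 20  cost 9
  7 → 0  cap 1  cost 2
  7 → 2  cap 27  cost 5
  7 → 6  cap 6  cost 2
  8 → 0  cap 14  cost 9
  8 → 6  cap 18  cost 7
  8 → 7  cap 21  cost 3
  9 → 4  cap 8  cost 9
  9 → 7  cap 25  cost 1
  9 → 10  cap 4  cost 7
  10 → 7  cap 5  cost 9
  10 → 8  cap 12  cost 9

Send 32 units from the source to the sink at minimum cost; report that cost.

shortest-cost path #1: 5→0→2 push 1 @ unit cost 11 (adds 11)
shortest-cost path #2: 5→10→7→2 push 5 @ unit cost 21 (adds 105)
shortest-cost path #3: 5→1→7→2 push 1 @ unit cost 24 (adds 24)
shortest-cost path #4: 5→10→8→7→2 push 12 @ unit cost 24 (adds 288)
shortest-cost path #5: 5→1→9→7→2 push 9 @ unit cost 25 (adds 225)
shortest-cost path #6: 5→1→9→7→6→3→2 push 4 @ unit cost 37 (adds 148)
total cost = 801

Minimum cost for 32 units: 801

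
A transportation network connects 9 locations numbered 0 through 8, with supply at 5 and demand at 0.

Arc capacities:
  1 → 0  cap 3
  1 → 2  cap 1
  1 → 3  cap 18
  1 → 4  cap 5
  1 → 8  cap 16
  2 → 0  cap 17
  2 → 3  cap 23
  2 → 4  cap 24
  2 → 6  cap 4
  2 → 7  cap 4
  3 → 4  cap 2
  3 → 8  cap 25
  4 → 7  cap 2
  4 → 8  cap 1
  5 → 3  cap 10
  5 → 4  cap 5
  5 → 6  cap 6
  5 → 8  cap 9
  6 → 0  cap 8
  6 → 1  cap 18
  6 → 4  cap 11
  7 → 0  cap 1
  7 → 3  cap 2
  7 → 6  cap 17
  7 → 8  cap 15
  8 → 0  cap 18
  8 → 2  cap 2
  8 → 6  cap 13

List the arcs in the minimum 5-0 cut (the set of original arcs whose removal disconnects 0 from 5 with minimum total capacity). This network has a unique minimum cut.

Min-cut arcs: {(4,7), (4,8), (5,3), (5,6), (5,8)} (total capacity 28)

augment #1: 5→6→0 push 6
augment #2: 5→8→0 push 9
augment #3: 5→3→8→0 push 9
augment #4: 5→4→7→0 push 1
augment #5: 5→3→8→2→0 push 1
augment #6: 5→4→7→6→0 push 1
augment #7: 5→4→8→2→0 push 1
max flow = 28; residual-reachable set from 5 gives S-side
cut edges (S→T): {(4,7), (4,8), (5,3), (5,6), (5,8)} total cap 28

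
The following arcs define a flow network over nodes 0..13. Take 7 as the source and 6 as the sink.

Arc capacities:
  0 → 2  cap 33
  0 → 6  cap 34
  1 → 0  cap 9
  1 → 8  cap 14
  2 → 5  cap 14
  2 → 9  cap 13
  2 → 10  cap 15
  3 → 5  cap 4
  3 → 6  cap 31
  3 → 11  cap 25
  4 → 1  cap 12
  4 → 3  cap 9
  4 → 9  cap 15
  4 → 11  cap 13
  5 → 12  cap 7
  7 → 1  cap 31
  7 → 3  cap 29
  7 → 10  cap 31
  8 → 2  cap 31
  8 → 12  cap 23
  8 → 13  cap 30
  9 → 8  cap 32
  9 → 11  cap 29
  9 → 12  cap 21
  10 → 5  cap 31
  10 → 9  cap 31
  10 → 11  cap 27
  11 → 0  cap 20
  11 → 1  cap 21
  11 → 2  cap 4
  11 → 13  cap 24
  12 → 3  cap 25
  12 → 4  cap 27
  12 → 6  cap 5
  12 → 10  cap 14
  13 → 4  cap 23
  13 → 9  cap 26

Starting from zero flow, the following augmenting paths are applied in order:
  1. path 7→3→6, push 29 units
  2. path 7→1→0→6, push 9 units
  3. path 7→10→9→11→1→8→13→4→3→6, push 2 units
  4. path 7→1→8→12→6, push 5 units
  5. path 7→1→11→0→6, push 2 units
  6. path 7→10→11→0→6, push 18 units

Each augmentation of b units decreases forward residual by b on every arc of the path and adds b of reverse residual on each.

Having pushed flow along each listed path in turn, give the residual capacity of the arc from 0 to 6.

Residual capacity of (0,6): 5

after path 1 (7→3→6, push 29): res(0,6)=34
after path 2 (7→1→0→6, push 9): res(0,6)=25
after path 3 (7→10→9→11→1→8→13→4→3→6, push 2): res(0,6)=25
after path 4 (7→1→8→12→6, push 5): res(0,6)=25
after path 5 (7→1→11→0→6, push 2): res(0,6)=23
after path 6 (7→10→11→0→6, push 18): res(0,6)=5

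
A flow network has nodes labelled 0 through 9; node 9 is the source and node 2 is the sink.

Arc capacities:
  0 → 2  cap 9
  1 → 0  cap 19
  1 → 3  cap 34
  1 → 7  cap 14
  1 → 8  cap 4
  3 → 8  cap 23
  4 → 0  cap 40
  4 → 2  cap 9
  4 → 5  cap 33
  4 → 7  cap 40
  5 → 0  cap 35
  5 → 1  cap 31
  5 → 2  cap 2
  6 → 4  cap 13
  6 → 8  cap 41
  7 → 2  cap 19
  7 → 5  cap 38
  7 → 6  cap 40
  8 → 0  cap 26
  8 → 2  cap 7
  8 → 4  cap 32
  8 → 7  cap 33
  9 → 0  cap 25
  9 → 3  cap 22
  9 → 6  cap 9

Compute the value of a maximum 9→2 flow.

Maximum flow value: 40

augment #1: 9→0→2 bottleneck 9, total now 9
augment #2: 9→3→8→2 bottleneck 7, total now 16
augment #3: 9→6→4→2 bottleneck 9, total now 25
augment #4: 9→3→8→7→2 bottleneck 15, total now 40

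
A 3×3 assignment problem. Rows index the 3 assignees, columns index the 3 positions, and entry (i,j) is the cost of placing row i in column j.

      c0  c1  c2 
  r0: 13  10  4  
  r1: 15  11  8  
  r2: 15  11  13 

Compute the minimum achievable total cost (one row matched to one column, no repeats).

one of 2 optimal assignments: row0→col2 (cost 4), row1→col0 (cost 15), row2→col1 (cost 11)
total = 4 + 15 + 11 = 30

Minimum assignment cost: 30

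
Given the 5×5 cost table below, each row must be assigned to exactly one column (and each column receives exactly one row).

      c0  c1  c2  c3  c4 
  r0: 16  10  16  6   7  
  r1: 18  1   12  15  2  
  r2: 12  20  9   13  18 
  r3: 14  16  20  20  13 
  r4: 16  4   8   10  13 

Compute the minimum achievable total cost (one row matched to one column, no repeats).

Minimum assignment cost: 35

optimal assignment: row0→col3 (cost 6), row1→col4 (cost 2), row2→col2 (cost 9), row3→col0 (cost 14), row4→col1 (cost 4)
total = 6 + 2 + 9 + 14 + 4 = 35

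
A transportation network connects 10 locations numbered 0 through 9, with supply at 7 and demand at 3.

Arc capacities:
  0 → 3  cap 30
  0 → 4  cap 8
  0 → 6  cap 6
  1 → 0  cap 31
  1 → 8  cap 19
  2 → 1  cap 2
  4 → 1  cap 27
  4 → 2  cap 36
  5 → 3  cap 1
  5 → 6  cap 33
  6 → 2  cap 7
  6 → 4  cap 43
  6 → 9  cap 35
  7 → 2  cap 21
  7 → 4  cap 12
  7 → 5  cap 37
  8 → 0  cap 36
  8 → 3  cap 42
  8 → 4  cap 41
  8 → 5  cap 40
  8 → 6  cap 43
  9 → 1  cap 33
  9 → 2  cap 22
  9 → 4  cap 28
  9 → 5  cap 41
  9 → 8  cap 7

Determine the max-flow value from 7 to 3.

Maximum flow value: 48

augment #1: 7→5→3 bottleneck 1, total now 1
augment #2: 7→2→1→0→3 bottleneck 2, total now 3
augment #3: 7→4→1→0→3 bottleneck 12, total now 15
augment #4: 7→5→6→9→8→3 bottleneck 7, total now 22
augment #5: 7→5→6→4→1→0→3 bottleneck 15, total now 37
augment #6: 7→5→6→9→1→0→3 bottleneck 1, total now 38
augment #7: 7→5→6→9→1→8→3 bottleneck 10, total now 48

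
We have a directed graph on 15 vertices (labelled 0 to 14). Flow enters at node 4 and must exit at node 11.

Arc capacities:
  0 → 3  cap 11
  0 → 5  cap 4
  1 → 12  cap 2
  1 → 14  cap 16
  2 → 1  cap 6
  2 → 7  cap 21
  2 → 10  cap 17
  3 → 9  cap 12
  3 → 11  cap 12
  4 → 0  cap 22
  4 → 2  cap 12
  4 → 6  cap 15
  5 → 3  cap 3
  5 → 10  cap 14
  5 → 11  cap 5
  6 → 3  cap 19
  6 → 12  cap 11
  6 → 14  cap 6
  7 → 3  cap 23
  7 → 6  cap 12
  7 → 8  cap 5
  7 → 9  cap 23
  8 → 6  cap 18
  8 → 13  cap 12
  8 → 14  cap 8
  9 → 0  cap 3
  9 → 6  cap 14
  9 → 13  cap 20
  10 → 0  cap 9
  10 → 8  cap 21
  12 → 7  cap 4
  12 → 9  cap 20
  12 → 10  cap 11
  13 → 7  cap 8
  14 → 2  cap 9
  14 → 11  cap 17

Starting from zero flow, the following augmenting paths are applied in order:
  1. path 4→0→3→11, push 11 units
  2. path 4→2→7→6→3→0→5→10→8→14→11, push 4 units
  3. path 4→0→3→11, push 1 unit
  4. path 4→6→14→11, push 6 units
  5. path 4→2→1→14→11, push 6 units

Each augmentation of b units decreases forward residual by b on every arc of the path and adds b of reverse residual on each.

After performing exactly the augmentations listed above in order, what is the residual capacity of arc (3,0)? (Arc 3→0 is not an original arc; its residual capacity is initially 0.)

after path 1 (4→0→3→11, push 11): res(3,0)=11
after path 2 (4→2→7→6→3→0→5→10→8→14→11, push 4): res(3,0)=7
after path 3 (4→0→3→11, push 1): res(3,0)=8
after path 4 (4→6→14→11, push 6): res(3,0)=8
after path 5 (4→2→1→14→11, push 6): res(3,0)=8

Residual capacity of (3,0): 8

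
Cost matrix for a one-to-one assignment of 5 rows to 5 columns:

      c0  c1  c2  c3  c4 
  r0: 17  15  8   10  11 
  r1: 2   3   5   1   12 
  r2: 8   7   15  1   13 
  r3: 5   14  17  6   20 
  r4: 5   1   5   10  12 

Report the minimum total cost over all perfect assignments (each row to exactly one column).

optimal assignment: row0→col4 (cost 11), row1→col2 (cost 5), row2→col3 (cost 1), row3→col0 (cost 5), row4→col1 (cost 1)
total = 11 + 5 + 1 + 5 + 1 = 23

Minimum assignment cost: 23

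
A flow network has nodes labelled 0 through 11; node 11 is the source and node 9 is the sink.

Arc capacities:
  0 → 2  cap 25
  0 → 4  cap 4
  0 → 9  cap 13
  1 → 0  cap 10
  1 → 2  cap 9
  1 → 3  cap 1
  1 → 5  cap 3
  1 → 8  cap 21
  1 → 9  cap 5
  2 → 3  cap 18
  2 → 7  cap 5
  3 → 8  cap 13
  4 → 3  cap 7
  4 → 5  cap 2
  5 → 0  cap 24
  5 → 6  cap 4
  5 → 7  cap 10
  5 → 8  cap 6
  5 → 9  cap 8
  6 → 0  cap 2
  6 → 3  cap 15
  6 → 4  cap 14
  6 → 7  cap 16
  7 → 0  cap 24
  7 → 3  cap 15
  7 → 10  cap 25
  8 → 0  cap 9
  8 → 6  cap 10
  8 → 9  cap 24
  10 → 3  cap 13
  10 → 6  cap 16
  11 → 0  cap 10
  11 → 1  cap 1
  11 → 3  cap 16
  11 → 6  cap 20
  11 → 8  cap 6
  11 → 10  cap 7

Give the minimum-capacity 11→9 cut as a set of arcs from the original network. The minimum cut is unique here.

Min-cut arcs: {(0,9), (3,8), (4,5), (11,1), (11,8)} (total capacity 35)

augment #1: 11→0→9 push 10
augment #2: 11→1→9 push 1
augment #3: 11→8→9 push 6
augment #4: 11→3→8→9 push 13
augment #5: 11→6→0→9 push 2
augment #6: 11→6→4→5→9 push 2
augment #7: 11→6→7→0→9 push 1
max flow = 35; residual-reachable set from 11 gives S-side
cut edges (S→T): {(0,9), (3,8), (4,5), (11,1), (11,8)} total cap 35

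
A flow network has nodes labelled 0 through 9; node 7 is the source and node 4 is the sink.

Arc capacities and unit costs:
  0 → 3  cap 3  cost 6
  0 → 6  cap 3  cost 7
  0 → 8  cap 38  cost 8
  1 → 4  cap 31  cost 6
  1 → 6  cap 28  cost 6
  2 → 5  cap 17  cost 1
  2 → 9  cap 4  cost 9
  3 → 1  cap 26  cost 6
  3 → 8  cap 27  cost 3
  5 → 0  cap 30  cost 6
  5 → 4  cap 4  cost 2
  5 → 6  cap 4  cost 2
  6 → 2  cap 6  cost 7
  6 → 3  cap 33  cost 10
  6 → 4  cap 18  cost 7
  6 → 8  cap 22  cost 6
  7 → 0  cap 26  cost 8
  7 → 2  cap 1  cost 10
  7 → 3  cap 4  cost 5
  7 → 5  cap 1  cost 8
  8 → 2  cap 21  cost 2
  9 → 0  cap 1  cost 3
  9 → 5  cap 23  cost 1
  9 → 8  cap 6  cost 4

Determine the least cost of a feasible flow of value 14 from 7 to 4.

shortest-cost path #1: 7→5→4 push 1 @ unit cost 10 (adds 10)
shortest-cost path #2: 7→2→5→4 push 1 @ unit cost 13 (adds 13)
shortest-cost path #3: 7→3→8→2→5→4 push 2 @ unit cost 13 (adds 26)
shortest-cost path #4: 7→3→1→4 push 2 @ unit cost 17 (adds 34)
shortest-cost path #5: 7→0→6→4 push 3 @ unit cost 22 (adds 66)
shortest-cost path #6: 7→0→8→3→1→4 push 2 @ unit cost 25 (adds 50)
shortest-cost path #7: 7→0→3→1→4 push 3 @ unit cost 26 (adds 78)
total cost = 277

Minimum cost for 14 units: 277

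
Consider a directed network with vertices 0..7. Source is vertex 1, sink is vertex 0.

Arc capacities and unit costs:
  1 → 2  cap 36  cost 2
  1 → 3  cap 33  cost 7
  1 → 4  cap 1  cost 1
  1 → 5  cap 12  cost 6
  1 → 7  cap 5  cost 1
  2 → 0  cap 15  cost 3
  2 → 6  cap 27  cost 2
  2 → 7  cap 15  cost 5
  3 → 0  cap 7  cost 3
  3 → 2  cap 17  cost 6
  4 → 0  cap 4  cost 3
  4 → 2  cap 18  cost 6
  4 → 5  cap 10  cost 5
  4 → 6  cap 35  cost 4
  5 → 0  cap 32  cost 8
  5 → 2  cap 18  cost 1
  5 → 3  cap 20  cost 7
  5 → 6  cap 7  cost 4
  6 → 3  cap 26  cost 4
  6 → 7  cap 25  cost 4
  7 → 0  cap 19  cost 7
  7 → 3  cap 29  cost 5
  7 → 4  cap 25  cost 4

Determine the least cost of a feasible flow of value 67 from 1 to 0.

shortest-cost path #1: 1→4→0 push 1 @ unit cost 4 (adds 4)
shortest-cost path #2: 1→2→0 push 15 @ unit cost 5 (adds 75)
shortest-cost path #3: 1→7→0 push 5 @ unit cost 8 (adds 40)
shortest-cost path #4: 1→3→0 push 7 @ unit cost 10 (adds 70)
shortest-cost path #5: 1→5→0 push 12 @ unit cost 14 (adds 168)
shortest-cost path #6: 1→2→7→0 push 14 @ unit cost 14 (adds 196)
shortest-cost path #7: 1→2→7→4→0 push 1 @ unit cost 14 (adds 14)
shortest-cost path #8: 1→2→6→7→4→0 push 2 @ unit cost 15 (adds 30)
shortest-cost path #9: 1→2→6→7→4→5→0 push 4 @ unit cost 25 (adds 100)
shortest-cost path #10: 1→3→2→6→7→4→5→0 push 6 @ unit cost 36 (adds 216)
total cost = 913

Minimum cost for 67 units: 913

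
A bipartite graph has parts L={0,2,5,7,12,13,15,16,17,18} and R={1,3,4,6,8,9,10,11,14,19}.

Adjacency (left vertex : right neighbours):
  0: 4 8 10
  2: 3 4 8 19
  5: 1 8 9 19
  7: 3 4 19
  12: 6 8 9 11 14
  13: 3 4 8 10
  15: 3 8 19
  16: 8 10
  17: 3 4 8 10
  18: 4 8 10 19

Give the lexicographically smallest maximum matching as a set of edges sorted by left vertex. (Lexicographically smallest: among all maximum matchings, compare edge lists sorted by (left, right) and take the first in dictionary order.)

Lex-smallest maximum matching: {(0,4), (2,3), (5,1), (7,19), (12,6), (13,8), (16,10)}

|M| = 7 (so the lex-smallest maximum matching has 7 edges)
process left vertices in ascending order; for each, take the smallest-labelled available neighbour that still permits 7 edges overall, or leave it unmatched if none does
lex-smallest matching: {0-4, 2-3, 5-1, 7-19, 12-6, 13-8, 16-10}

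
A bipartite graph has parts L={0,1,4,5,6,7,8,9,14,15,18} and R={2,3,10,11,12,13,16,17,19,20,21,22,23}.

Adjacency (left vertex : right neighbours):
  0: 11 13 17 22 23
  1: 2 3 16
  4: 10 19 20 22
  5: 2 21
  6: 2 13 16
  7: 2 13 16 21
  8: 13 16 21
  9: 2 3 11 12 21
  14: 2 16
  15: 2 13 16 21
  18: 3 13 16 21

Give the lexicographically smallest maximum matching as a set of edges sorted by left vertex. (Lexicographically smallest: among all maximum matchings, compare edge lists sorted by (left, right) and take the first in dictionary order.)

|M| = 8 (so the lex-smallest maximum matching has 8 edges)
process left vertices in ascending order; for each, take the smallest-labelled available neighbour that still permits 8 edges overall, or leave it unmatched if none does
lex-smallest matching: {0-11, 1-2, 4-10, 5-21, 6-13, 7-16, 9-12, 18-3}

Lex-smallest maximum matching: {(0,11), (1,2), (4,10), (5,21), (6,13), (7,16), (9,12), (18,3)}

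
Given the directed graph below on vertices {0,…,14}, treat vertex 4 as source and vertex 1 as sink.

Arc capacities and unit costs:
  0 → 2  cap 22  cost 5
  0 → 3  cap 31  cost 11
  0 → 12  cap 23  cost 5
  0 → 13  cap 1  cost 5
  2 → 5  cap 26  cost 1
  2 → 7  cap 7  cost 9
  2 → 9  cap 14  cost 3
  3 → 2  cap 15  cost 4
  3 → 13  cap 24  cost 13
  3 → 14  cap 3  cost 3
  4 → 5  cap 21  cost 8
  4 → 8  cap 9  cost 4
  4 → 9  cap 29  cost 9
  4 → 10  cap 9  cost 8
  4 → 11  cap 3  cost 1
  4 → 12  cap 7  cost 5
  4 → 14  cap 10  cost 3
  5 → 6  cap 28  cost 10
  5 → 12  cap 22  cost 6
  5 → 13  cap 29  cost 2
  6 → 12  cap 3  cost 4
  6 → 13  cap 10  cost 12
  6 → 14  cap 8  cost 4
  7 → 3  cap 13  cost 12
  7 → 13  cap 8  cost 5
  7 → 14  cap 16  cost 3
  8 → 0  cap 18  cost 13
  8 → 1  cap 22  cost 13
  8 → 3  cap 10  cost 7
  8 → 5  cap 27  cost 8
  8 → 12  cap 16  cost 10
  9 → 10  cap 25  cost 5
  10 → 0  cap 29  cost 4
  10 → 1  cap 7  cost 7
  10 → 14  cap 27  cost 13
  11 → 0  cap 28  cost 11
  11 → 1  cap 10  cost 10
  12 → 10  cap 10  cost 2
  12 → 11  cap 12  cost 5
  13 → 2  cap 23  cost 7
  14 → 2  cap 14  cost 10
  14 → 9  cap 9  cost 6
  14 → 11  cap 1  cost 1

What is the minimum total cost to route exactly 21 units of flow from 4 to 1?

shortest-cost path #1: 4→11→1 push 3 @ unit cost 11 (adds 33)
shortest-cost path #2: 4→12→10→1 push 7 @ unit cost 14 (adds 98)
shortest-cost path #3: 4→14→11→1 push 1 @ unit cost 14 (adds 14)
shortest-cost path #4: 4→8→1 push 9 @ unit cost 17 (adds 153)
shortest-cost path #5: 4→10→12→11→1 push 1 @ unit cost 21 (adds 21)
total cost = 319

Minimum cost for 21 units: 319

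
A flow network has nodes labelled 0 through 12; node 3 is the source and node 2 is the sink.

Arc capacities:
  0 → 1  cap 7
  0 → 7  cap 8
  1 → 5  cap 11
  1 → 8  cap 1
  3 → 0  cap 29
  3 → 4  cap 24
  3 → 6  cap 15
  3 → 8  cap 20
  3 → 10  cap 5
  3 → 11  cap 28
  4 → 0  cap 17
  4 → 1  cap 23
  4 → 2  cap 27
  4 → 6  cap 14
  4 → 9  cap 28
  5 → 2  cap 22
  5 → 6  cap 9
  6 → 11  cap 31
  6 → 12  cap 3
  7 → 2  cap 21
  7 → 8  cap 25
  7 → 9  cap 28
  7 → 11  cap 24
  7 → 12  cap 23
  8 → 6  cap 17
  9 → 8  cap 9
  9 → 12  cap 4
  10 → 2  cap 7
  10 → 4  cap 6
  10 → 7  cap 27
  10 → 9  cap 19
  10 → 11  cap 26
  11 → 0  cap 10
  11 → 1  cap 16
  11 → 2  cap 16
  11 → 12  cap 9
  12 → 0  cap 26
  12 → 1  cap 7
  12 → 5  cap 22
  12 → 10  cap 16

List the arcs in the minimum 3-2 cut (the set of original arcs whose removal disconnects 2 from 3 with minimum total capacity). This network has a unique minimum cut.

Min-cut arcs: {(0,7), (1,5), (3,4), (3,10), (6,12), (11,2), (11,12)} (total capacity 76)

augment #1: 3→4→2 push 24
augment #2: 3→10→2 push 5
augment #3: 3→11→2 push 16
augment #4: 3→0→7→2 push 8
augment #5: 3→0→1→5→2 push 7
augment #6: 3→6→12→5→2 push 3
augment #7: 3→11→1→5→2 push 4
augment #8: 3→11→12→5→2 push 8
augment #9: 3→6→11→12→10→2 push 1
max flow = 76; residual-reachable set from 3 gives S-side
cut edges (S→T): {(0,7), (1,5), (3,4), (3,10), (6,12), (11,2), (11,12)} total cap 76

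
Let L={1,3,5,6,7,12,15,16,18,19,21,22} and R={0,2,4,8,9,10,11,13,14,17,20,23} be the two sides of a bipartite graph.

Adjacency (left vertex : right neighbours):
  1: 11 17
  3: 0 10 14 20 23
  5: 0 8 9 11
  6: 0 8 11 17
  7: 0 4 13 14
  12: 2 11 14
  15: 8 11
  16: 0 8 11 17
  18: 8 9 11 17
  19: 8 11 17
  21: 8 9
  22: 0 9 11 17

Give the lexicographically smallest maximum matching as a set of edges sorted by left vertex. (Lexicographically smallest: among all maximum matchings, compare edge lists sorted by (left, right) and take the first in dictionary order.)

|M| = 8 (so the lex-smallest maximum matching has 8 edges)
process left vertices in ascending order; for each, take the smallest-labelled available neighbour that still permits 8 edges overall, or leave it unmatched if none does
lex-smallest matching: {1-11, 3-10, 5-0, 6-8, 7-4, 12-2, 16-17, 18-9}

Lex-smallest maximum matching: {(1,11), (3,10), (5,0), (6,8), (7,4), (12,2), (16,17), (18,9)}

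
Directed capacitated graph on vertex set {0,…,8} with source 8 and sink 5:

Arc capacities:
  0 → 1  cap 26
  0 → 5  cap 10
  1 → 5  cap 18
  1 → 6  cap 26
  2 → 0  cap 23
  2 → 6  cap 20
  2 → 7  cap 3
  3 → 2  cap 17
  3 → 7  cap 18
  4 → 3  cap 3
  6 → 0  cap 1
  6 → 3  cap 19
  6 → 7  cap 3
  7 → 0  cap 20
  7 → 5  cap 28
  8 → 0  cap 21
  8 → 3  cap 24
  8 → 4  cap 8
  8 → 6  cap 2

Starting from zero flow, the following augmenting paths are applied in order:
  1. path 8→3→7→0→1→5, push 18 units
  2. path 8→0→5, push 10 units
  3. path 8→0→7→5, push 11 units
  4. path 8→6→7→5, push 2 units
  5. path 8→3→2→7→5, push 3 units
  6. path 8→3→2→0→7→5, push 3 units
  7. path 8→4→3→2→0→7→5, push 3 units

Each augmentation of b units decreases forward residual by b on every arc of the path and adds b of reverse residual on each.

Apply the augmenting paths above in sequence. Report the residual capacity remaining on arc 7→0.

after path 1 (8→3→7→0→1→5, push 18): res(7,0)=2
after path 2 (8→0→5, push 10): res(7,0)=2
after path 3 (8→0→7→5, push 11): res(7,0)=13
after path 4 (8→6→7→5, push 2): res(7,0)=13
after path 5 (8→3→2→7→5, push 3): res(7,0)=13
after path 6 (8→3→2→0→7→5, push 3): res(7,0)=16
after path 7 (8→4→3→2→0→7→5, push 3): res(7,0)=19

Residual capacity of (7,0): 19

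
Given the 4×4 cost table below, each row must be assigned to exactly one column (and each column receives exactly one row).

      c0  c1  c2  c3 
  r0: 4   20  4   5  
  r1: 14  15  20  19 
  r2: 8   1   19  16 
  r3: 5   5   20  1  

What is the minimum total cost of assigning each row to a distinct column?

optimal assignment: row0→col2 (cost 4), row1→col0 (cost 14), row2→col1 (cost 1), row3→col3 (cost 1)
total = 4 + 14 + 1 + 1 = 20

Minimum assignment cost: 20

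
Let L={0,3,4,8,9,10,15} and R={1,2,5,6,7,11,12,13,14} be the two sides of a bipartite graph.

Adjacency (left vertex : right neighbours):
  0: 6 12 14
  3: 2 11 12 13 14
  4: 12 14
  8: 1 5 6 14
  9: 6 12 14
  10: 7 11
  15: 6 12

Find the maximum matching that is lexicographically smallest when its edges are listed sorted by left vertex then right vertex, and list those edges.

|M| = 6 (so the lex-smallest maximum matching has 6 edges)
process left vertices in ascending order; for each, take the smallest-labelled available neighbour that still permits 6 edges overall, or leave it unmatched if none does
lex-smallest matching: {0-6, 3-2, 4-12, 8-1, 9-14, 10-7}

Lex-smallest maximum matching: {(0,6), (3,2), (4,12), (8,1), (9,14), (10,7)}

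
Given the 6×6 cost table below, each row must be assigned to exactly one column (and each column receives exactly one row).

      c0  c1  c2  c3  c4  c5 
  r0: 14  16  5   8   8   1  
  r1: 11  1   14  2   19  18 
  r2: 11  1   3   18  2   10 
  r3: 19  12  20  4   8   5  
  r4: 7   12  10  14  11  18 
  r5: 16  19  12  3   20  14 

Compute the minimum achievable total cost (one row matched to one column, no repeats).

Minimum assignment cost: 23

one of 2 optimal assignments: row0→col2 (cost 5), row1→col1 (cost 1), row2→col4 (cost 2), row3→col5 (cost 5), row4→col0 (cost 7), row5→col3 (cost 3)
total = 5 + 1 + 2 + 5 + 7 + 3 = 23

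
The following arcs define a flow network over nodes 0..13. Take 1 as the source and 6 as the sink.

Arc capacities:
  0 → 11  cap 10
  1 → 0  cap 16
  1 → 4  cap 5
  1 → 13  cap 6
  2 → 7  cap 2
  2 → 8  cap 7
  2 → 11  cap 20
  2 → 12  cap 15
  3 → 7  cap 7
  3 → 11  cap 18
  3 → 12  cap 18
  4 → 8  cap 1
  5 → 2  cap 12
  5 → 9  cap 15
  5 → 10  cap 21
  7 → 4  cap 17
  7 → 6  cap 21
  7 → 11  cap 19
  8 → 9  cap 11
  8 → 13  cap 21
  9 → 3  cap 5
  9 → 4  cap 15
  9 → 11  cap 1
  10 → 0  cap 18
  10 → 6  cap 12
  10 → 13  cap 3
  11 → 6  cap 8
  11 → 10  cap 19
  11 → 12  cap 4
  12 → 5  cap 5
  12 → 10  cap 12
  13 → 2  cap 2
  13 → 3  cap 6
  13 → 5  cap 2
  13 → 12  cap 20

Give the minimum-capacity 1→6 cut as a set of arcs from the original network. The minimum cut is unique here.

augment #1: 1→0→11→6 push 8
augment #2: 1→0→11→10→6 push 2
augment #3: 1→13→2→7→6 push 2
augment #4: 1→13→3→7→6 push 4
augment #5: 1→4→8→9→3→7→6 push 1
max flow = 17; residual-reachable set from 1 gives S-side
cut edges (S→T): {(0,11), (1,13), (4,8)} total cap 17

Min-cut arcs: {(0,11), (1,13), (4,8)} (total capacity 17)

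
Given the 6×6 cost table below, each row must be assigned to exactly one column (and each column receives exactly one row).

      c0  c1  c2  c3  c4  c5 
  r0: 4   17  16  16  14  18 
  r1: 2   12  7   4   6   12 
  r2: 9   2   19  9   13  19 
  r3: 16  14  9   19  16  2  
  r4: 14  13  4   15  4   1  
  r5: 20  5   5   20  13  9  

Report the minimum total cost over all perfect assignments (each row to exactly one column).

optimal assignment: row0→col0 (cost 4), row1→col3 (cost 4), row2→col1 (cost 2), row3→col5 (cost 2), row4→col4 (cost 4), row5→col2 (cost 5)
total = 4 + 4 + 2 + 2 + 4 + 5 = 21

Minimum assignment cost: 21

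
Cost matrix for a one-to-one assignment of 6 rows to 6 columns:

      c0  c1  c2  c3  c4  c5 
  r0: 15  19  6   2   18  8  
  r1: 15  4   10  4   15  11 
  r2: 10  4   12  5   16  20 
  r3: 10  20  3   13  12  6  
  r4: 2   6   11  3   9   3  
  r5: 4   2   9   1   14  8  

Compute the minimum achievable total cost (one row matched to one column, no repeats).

Minimum assignment cost: 31

optimal assignment: row0→col3 (cost 2), row1→col4 (cost 15), row2→col1 (cost 4), row3→col2 (cost 3), row4→col5 (cost 3), row5→col0 (cost 4)
total = 2 + 15 + 4 + 3 + 3 + 4 = 31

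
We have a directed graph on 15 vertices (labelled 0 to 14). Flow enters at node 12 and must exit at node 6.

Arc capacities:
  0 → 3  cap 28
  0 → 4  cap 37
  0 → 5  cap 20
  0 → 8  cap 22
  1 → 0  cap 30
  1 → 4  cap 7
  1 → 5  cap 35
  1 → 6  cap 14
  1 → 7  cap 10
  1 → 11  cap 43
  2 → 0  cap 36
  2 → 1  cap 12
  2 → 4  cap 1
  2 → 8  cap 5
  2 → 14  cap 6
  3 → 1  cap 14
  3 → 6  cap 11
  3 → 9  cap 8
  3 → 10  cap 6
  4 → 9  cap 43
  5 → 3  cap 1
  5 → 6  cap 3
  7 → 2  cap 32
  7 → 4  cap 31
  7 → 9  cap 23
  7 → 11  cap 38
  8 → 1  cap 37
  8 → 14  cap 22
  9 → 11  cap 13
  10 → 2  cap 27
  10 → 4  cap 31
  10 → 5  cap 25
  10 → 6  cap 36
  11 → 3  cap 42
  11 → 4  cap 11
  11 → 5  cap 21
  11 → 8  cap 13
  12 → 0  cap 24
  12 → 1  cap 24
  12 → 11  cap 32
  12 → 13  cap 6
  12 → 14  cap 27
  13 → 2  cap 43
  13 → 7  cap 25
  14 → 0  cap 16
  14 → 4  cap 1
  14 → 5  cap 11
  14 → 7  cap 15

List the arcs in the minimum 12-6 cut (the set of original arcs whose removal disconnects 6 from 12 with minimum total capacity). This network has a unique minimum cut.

augment #1: 12→1→6 push 14
augment #2: 12→0→3→6 push 11
augment #3: 12→0→5→6 push 3
augment #4: 12→0→3→10→6 push 6
max flow = 34; residual-reachable set from 12 gives S-side
cut edges (S→T): {(1,6), (3,6), (3,10), (5,6)} total cap 34

Min-cut arcs: {(1,6), (3,6), (3,10), (5,6)} (total capacity 34)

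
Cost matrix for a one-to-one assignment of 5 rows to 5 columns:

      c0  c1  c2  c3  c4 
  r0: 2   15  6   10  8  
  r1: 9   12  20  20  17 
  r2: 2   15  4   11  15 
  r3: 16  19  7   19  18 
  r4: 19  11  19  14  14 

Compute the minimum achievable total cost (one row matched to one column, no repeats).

optimal assignment: row0→col4 (cost 8), row1→col1 (cost 12), row2→col0 (cost 2), row3→col2 (cost 7), row4→col3 (cost 14)
total = 8 + 12 + 2 + 7 + 14 = 43

Minimum assignment cost: 43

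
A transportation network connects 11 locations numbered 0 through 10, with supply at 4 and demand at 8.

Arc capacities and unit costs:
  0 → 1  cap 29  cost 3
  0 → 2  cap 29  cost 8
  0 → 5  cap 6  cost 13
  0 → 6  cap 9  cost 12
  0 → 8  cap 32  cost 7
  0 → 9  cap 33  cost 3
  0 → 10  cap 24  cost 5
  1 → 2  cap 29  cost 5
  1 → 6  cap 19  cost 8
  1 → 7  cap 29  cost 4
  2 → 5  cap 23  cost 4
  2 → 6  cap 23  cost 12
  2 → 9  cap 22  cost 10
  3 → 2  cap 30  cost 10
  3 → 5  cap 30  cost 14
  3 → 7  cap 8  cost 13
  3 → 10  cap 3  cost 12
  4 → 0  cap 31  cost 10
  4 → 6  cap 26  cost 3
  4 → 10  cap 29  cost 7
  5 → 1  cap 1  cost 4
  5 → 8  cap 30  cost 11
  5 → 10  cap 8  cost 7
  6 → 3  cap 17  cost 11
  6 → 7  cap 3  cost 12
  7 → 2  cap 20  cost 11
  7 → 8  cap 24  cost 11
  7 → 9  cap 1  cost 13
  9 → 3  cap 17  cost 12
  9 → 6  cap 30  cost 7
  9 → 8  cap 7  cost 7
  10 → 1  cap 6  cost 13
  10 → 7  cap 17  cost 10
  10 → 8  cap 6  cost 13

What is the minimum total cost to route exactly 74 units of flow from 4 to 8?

Minimum cost for 74 units: 1848

shortest-cost path #1: 4→0→8 push 31 @ unit cost 17 (adds 527)
shortest-cost path #2: 4→10→8 push 6 @ unit cost 20 (adds 120)
shortest-cost path #3: 4→6→7→8 push 3 @ unit cost 26 (adds 78)
shortest-cost path #4: 4→10→7→8 push 17 @ unit cost 28 (adds 476)
shortest-cost path #5: 4→10→1→7→8 push 4 @ unit cost 35 (adds 140)
shortest-cost path #6: 4→6→3→5→8 push 13 @ unit cost 39 (adds 507)
total cost = 1848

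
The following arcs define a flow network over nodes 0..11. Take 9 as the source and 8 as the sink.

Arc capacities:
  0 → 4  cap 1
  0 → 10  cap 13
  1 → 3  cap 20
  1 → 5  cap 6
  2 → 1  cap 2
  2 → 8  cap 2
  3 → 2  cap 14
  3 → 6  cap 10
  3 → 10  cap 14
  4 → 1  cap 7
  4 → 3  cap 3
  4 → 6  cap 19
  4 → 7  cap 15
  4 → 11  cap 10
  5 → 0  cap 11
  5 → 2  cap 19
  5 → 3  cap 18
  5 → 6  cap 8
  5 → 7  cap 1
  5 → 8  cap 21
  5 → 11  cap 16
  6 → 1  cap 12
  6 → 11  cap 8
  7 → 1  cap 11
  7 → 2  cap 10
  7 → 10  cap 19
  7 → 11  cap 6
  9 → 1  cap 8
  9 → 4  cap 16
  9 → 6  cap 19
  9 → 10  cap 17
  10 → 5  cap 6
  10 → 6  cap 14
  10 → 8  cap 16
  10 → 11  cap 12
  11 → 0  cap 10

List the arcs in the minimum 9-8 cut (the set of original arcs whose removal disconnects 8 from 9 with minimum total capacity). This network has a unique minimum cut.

Min-cut arcs: {(1,5), (2,8), (10,5), (10,8)} (total capacity 30)

augment #1: 9→10→8 push 16
augment #2: 9→1→5→8 push 6
augment #3: 9→10→5→8 push 1
augment #4: 9→1→3→2→8 push 2
augment #5: 9→4→3→10→5→8 push 3
augment #6: 9→4→7→10→5→8 push 2
max flow = 30; residual-reachable set from 9 gives S-side
cut edges (S→T): {(1,5), (2,8), (10,5), (10,8)} total cap 30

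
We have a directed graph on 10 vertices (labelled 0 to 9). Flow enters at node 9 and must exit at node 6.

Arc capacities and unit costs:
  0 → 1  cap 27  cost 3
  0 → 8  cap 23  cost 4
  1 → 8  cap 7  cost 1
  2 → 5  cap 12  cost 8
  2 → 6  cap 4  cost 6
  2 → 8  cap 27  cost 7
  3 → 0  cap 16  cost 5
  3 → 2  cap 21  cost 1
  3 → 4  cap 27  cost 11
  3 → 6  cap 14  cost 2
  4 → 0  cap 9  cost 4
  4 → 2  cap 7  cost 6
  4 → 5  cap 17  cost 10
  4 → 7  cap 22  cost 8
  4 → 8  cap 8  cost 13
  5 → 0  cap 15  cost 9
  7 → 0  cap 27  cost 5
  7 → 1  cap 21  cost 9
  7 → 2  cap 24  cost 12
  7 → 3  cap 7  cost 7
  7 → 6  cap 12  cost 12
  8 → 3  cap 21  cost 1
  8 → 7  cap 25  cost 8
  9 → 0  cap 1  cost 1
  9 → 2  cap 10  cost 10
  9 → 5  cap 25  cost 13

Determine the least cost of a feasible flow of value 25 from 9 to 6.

shortest-cost path #1: 9→0→8→3→6 push 1 @ unit cost 8 (adds 8)
shortest-cost path #2: 9→2→6 push 4 @ unit cost 16 (adds 64)
shortest-cost path #3: 9→2→8→3→6 push 6 @ unit cost 20 (adds 120)
shortest-cost path #4: 9→5→0→8→3→6 push 7 @ unit cost 29 (adds 203)
shortest-cost path #5: 9→5→0→8→7→6 push 7 @ unit cost 46 (adds 322)
total cost = 717

Minimum cost for 25 units: 717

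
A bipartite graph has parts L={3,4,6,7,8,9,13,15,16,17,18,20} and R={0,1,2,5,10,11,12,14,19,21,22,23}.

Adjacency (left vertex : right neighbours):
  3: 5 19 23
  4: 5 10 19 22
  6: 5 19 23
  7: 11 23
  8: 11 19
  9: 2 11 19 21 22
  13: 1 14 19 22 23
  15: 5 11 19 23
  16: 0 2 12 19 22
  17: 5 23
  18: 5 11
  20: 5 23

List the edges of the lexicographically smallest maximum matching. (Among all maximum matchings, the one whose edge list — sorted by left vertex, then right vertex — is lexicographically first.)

|M| = 8 (so the lex-smallest maximum matching has 8 edges)
process left vertices in ascending order; for each, take the smallest-labelled available neighbour that still permits 8 edges overall, or leave it unmatched if none does
lex-smallest matching: {3-5, 4-10, 6-19, 7-11, 9-2, 13-1, 15-23, 16-0}

Lex-smallest maximum matching: {(3,5), (4,10), (6,19), (7,11), (9,2), (13,1), (15,23), (16,0)}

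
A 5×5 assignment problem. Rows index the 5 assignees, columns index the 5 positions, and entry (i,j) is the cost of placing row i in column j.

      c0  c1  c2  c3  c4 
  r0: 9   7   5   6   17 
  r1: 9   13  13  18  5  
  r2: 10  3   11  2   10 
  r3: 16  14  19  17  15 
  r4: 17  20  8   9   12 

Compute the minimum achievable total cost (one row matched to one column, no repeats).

one of 4 optimal assignments: row0→col0 (cost 9), row1→col4 (cost 5), row2→col3 (cost 2), row3→col1 (cost 14), row4→col2 (cost 8)
total = 9 + 5 + 2 + 14 + 8 = 38

Minimum assignment cost: 38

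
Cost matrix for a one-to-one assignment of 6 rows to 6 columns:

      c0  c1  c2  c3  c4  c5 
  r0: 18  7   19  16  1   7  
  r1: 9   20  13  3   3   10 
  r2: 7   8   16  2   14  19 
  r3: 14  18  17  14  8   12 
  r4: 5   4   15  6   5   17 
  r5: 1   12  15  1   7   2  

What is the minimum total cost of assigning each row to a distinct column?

optimal assignment: row0→col4 (cost 1), row1→col2 (cost 13), row2→col3 (cost 2), row3→col5 (cost 12), row4→col1 (cost 4), row5→col0 (cost 1)
total = 1 + 13 + 2 + 12 + 4 + 1 = 33

Minimum assignment cost: 33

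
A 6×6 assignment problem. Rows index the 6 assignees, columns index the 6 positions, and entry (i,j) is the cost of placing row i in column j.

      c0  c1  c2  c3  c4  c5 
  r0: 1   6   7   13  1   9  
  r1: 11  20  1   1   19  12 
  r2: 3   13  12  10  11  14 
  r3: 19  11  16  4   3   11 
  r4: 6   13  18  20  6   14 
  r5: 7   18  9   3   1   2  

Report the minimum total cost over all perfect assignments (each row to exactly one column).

Minimum assignment cost: 22

optimal assignment: row0→col1 (cost 6), row1→col2 (cost 1), row2→col0 (cost 3), row3→col3 (cost 4), row4→col4 (cost 6), row5→col5 (cost 2)
total = 6 + 1 + 3 + 4 + 6 + 2 = 22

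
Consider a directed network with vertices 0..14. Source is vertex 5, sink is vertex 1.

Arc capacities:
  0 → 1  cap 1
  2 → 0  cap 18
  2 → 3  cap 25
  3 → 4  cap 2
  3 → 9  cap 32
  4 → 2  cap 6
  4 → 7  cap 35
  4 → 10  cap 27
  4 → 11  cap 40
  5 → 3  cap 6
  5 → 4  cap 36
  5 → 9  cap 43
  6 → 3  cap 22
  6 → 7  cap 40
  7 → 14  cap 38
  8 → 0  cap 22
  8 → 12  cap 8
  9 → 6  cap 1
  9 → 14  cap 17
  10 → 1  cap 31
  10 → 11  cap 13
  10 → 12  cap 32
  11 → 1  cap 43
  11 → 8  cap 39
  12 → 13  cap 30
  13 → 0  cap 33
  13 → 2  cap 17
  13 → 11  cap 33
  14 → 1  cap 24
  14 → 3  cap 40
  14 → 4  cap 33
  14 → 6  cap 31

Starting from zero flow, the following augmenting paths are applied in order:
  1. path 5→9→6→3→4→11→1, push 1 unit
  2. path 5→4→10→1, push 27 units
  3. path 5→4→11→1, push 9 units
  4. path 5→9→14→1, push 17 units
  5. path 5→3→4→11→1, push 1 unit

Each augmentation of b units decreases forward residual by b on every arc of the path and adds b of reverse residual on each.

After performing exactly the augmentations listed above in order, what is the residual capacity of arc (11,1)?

after path 1 (5→9→6→3→4→11→1, push 1): res(11,1)=42
after path 2 (5→4→10→1, push 27): res(11,1)=42
after path 3 (5→4→11→1, push 9): res(11,1)=33
after path 4 (5→9→14→1, push 17): res(11,1)=33
after path 5 (5→3→4→11→1, push 1): res(11,1)=32

Residual capacity of (11,1): 32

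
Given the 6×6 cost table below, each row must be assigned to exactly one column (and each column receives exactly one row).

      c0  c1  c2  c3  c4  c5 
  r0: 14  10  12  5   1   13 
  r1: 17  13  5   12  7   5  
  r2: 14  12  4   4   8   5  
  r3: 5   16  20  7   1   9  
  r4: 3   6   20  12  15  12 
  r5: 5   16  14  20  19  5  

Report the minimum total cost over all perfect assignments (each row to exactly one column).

Minimum assignment cost: 26

one of 2 optimal assignments: row0→col3 (cost 5), row1→col5 (cost 5), row2→col2 (cost 4), row3→col4 (cost 1), row4→col1 (cost 6), row5→col0 (cost 5)
total = 5 + 5 + 4 + 1 + 6 + 5 = 26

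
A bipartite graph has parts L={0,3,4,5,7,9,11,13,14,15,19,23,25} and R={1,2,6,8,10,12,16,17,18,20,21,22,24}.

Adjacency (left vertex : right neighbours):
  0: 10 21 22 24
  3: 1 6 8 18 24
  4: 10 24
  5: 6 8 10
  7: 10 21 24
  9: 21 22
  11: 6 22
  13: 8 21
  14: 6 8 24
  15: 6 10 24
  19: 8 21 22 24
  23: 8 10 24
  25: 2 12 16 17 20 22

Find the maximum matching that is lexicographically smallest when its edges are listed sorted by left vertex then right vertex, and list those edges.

Lex-smallest maximum matching: {(0,10), (3,1), (4,24), (5,6), (7,21), (9,22), (13,8), (25,2)}

|M| = 8 (so the lex-smallest maximum matching has 8 edges)
process left vertices in ascending order; for each, take the smallest-labelled available neighbour that still permits 8 edges overall, or leave it unmatched if none does
lex-smallest matching: {0-10, 3-1, 4-24, 5-6, 7-21, 9-22, 13-8, 25-2}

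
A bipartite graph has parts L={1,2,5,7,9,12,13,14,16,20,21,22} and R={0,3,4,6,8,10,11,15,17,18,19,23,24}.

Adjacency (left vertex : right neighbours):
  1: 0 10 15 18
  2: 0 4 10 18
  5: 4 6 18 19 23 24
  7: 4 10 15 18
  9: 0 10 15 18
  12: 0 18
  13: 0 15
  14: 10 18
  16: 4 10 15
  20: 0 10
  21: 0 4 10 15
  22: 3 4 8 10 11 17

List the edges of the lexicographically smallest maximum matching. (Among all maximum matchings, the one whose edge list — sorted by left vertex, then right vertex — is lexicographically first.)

Lex-smallest maximum matching: {(1,0), (2,4), (5,6), (7,10), (9,15), (12,18), (22,3)}

|M| = 7 (so the lex-smallest maximum matching has 7 edges)
process left vertices in ascending order; for each, take the smallest-labelled available neighbour that still permits 7 edges overall, or leave it unmatched if none does
lex-smallest matching: {1-0, 2-4, 5-6, 7-10, 9-15, 12-18, 22-3}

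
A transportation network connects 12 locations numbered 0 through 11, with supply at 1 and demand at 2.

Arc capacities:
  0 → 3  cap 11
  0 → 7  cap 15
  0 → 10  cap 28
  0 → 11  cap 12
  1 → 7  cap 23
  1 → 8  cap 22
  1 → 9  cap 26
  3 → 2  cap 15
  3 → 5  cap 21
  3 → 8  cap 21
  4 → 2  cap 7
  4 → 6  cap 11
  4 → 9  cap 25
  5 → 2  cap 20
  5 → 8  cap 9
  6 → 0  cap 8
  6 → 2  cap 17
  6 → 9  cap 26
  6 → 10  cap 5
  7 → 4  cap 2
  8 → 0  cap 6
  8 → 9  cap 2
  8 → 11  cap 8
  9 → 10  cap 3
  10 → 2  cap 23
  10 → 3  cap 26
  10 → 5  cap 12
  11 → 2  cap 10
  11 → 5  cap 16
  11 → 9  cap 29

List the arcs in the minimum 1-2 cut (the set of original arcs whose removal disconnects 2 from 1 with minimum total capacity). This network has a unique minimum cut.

augment #1: 1→7→4→2 push 2
augment #2: 1→8→11→2 push 8
augment #3: 1→9→10→2 push 3
augment #4: 1→8→0→3→2 push 6
max flow = 19; residual-reachable set from 1 gives S-side
cut edges (S→T): {(7,4), (8,0), (8,11), (9,10)} total cap 19

Min-cut arcs: {(7,4), (8,0), (8,11), (9,10)} (total capacity 19)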